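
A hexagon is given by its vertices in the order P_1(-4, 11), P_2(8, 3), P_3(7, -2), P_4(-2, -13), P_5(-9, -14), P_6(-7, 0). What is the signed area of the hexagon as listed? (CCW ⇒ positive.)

P_1→P_2: (-4)(3) − (8)(11) = -100
P_2→P_3: (8)(-2) − (7)(3) = -37
P_3→P_4: (7)(-13) − (-2)(-2) = -95
P_4→P_5: (-2)(-14) − (-9)(-13) = -89
P_5→P_6: (-9)(0) − (-7)(-14) = -98
P_6→P_1: (-7)(11) − (-4)(0) = -77
Σ = -496
Signed area = Σ/2 = -248 (negative ⇒ clockwise traversal).

-248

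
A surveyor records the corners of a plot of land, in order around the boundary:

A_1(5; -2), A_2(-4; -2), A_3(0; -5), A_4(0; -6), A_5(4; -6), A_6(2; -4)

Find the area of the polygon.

A_1→A_2: (5)(-2) − (-4)(-2) = -18
A_2→A_3: (-4)(-5) − (0)(-2) = 20
A_3→A_4: (0)(-6) − (0)(-5) = 0
A_4→A_5: (0)(-6) − (4)(-6) = 24
A_5→A_6: (4)(-4) − (2)(-6) = -4
A_6→A_1: (2)(-2) − (5)(-4) = 16
Σ = 38
Area = |Σ|/2 = 19.

19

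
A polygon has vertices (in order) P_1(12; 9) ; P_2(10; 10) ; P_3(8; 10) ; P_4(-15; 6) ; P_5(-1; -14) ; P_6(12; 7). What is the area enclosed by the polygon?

Apply the shoelace (surveyor's) formula: 2A = Σ (x_i·y_{i+1} − x_{i+1}·y_i), indices taken mod 6.
Σ = (30) + (20) + (198) + (216) + (161) + (24) = 649
Area = |Σ|/2 = 324.5.

324.5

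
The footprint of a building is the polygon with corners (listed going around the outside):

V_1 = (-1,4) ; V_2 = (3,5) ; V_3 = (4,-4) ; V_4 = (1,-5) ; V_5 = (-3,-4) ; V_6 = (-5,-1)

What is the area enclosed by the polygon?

Apply the shoelace (surveyor's) formula: 2A = Σ (x_i·y_{i+1} − x_{i+1}·y_i), indices taken mod 6.
Σ = (-17) + (-32) + (-16) + (-19) + (-17) + (-21) = -122
Area = |Σ|/2 = 61.

61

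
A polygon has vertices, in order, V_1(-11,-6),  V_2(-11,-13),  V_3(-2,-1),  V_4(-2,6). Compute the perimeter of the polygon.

44

|V_1V_2| = √((0)² + (-7)²) = √49 = 7
|V_2V_3| = √((9)² + (12)²) = √225 = 15
|V_3V_4| = √((0)² + (7)²) = √49 = 7
|V_4V_1| = √((-9)² + (-12)²) = √225 = 15
Perimeter = 7 + 15 + 7 + 15 = 44.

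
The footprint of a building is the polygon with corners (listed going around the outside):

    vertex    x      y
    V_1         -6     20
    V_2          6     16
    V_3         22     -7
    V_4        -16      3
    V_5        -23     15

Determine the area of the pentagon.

598.5

Σ = (-216) + (-394) + (-46) + (-171) + (-370) = -1197
Area = |Σ|/2 = 598.5.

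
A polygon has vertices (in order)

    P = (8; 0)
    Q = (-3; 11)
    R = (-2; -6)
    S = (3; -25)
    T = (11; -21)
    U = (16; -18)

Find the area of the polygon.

345

Apply the shoelace formula: 2A = Σ (x_i·y_{i+1} − x_{i+1}·y_i), indices taken mod 6.
Σ = (88) + (40) + (68) + (212) + (138) + (144) = 690
Area = |Σ|/2 = 345.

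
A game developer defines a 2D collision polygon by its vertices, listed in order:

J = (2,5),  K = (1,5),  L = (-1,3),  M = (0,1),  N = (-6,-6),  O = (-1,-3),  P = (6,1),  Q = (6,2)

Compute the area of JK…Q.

Apply Gauss's area formula: 2A = Σ (x_i·y_{i+1} − x_{i+1}·y_i), indices taken mod 8.
J→K: (2)(5) − (1)(5) = 5
K→L: (1)(3) − (-1)(5) = 8
L→M: (-1)(1) − (0)(3) = -1
M→N: (0)(-6) − (-6)(1) = 6
N→O: (-6)(-3) − (-1)(-6) = 12
O→P: (-1)(1) − (6)(-3) = 17
P→Q: (6)(2) − (6)(1) = 6
Q→J: (6)(5) − (2)(2) = 26
Σ = 79
Area = |Σ|/2 = 39.5.

39.5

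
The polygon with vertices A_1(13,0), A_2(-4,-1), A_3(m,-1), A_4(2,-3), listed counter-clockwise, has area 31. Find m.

-15

The doubled signed area Σ (x_i y_{i+1} − x_{i+1} y_i) is linear in m.
With m=0 it equals 32; the coefficient of m is -2 (from the two edges through A_3).
So -2·m + 32 = 2·31 = 62 ⇒ m = -15.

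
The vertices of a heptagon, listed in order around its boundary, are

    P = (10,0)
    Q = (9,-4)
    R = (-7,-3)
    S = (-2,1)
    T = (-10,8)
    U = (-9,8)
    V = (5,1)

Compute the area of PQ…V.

90.5

Cross-terms: -40, -55, -13, -6, -8, -49, -10  ⇒  Σ = -181
Area = |Σ|/2 = 90.5.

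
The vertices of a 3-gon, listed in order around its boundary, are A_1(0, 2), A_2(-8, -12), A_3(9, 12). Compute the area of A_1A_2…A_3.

23

Σ = (16) + (12) + (18) = 46
Area = |Σ|/2 = 23.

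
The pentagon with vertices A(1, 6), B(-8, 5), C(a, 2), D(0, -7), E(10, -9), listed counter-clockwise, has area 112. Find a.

The doubled signed area Σ (x_i y_{i+1} − x_{i+1} y_i) is linear in a.
With a=0 it equals 176; the coefficient of a is -12 (from the two edges through C).
So -12·a + 176 = 2·112 = 224 ⇒ a = -4.

-4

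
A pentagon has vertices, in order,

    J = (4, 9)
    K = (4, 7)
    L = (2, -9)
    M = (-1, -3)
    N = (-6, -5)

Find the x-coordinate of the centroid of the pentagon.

11/18

Apply the shoelace formula. First the cross-terms c_i = x_i·y_{i+1} − x_{i+1}·y_i:
  -8, -50, -15, -13, -34  ⇒  2A = -120, A = -60.
Then Σ (x_i + x_{i+1})·c_i = -220, so x̄ = -220 / (6·(-60)) = 11/18.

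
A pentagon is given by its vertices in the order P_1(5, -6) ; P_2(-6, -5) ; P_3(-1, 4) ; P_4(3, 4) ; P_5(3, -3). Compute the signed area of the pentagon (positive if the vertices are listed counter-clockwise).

Apply the surveyor's formula: 2A = Σ (x_i·y_{i+1} − x_{i+1}·y_i), indices taken mod 5.
Σ = (-61) + (-29) + (-16) + (-21) + (-3) = -130
Signed area = Σ/2 = -65 (negative ⇒ clockwise traversal).

-65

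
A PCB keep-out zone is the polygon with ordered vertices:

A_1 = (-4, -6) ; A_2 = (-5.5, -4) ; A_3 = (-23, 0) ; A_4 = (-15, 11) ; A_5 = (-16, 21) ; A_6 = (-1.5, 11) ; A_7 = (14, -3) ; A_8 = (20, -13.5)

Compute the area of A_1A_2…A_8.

549

Apply Gauss's area formula: 2A = Σ (x_i·y_{i+1} − x_{i+1}·y_i), indices taken mod 8.
A_1→A_2: (-4)(-4) − (-5.5)(-6) = -17
A_2→A_3: (-5.5)(0) − (-23)(-4) = -92
A_3→A_4: (-23)(11) − (-15)(0) = -253
A_4→A_5: (-15)(21) − (-16)(11) = -139
A_5→A_6: (-16)(11) − (-1.5)(21) = -144.5
A_6→A_7: (-1.5)(-3) − (14)(11) = -149.5
A_7→A_8: (14)(-13.5) − (20)(-3) = -129
A_8→A_1: (20)(-6) − (-4)(-13.5) = -174
Σ = -1098
Area = |Σ|/2 = 549.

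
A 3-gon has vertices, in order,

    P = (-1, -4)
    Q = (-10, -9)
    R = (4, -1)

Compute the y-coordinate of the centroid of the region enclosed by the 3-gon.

-14/3

Apply Gauss's area formula. First the cross-terms c_i = x_i·y_{i+1} − x_{i+1}·y_i:
  -31, 46, -17  ⇒  2A = -2, A = -1.
Then Σ (y_i + y_{i+1})·c_i = 28, so ȳ = 28 / (6·(-1)) = -14/3.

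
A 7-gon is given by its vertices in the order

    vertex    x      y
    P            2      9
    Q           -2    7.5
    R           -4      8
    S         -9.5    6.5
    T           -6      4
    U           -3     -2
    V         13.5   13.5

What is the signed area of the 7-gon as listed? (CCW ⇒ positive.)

Apply the shoelace (surveyor's) formula: 2A = Σ (x_i·y_{i+1} − x_{i+1}·y_i), indices taken mod 7.
Σ = (33) + (14) + (50) + (1) + (24) + (-13.5) + (94.5) = 203
Signed area = Σ/2 = 101.5 (positive ⇒ counter-clockwise traversal).

101.5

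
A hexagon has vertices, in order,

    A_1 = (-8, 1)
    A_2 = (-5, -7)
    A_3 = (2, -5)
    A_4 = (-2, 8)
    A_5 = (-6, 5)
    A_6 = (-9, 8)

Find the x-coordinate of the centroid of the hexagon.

Apply Gauss's area formula. First the cross-terms c_i = x_i·y_{i+1} − x_{i+1}·y_i:
  61, 39, 6, 38, -3, 55  ⇒  2A = 196, A = 98.
Then Σ (x_i + x_{i+1})·c_i = -2104, so x̄ = -2104 / (6·98) = -526/147.

-526/147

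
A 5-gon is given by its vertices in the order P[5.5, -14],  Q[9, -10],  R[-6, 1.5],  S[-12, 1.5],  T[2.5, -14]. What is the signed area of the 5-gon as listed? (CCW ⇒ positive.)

119.875

Apply Gauss's area formula: 2A = Σ (x_i·y_{i+1} − x_{i+1}·y_i), indices taken mod 5.
Σ = (71) + (-46.5) + (9) + (164.25) + (42) = 239.75
Signed area = Σ/2 = 119.875 (positive ⇒ counter-clockwise traversal).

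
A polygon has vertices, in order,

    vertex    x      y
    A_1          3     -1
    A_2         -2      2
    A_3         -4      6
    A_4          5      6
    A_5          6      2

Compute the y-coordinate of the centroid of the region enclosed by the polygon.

224/69

Apply the shoelace (surveyor's) formula. First the cross-terms c_i = x_i·y_{i+1} − x_{i+1}·y_i:
  4, -4, -54, -26, -12  ⇒  2A = -92, A = -46.
Then Σ (y_i + y_{i+1})·c_i = -896, so ȳ = -896 / (6·(-46)) = 224/69.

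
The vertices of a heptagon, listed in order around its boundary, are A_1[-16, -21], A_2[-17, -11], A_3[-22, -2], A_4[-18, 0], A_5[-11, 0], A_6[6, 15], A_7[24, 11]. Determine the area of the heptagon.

Cross-terms: -181, -208, -36, 0, -165, -294, -328  ⇒  Σ = -1212
Area = |Σ|/2 = 606.

606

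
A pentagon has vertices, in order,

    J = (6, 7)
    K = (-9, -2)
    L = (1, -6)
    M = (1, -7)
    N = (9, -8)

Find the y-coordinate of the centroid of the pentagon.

-93/68

Apply the shoelace formula. First the cross-terms c_i = x_i·y_{i+1} − x_{i+1}·y_i:
  51, 56, -1, 55, 111  ⇒  2A = 272, A = 136.
Then Σ (y_i + y_{i+1})·c_i = -1116, so ȳ = -1116 / (6·136) = -93/68.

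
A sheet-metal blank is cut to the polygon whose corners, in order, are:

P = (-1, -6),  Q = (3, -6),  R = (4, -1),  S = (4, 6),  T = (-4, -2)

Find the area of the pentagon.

55.5

Apply the surveyor's formula: 2A = Σ (x_i·y_{i+1} − x_{i+1}·y_i), indices taken mod 5.
Cross-terms: 24, 21, 28, 16, 22  ⇒  Σ = 111
Area = |Σ|/2 = 55.5.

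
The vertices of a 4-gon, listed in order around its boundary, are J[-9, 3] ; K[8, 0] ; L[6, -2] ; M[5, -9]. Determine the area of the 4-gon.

Apply the surveyor's formula: 2A = Σ (x_i·y_{i+1} − x_{i+1}·y_i), indices taken mod 4.
Σ = (-24) + (-16) + (-44) + (-66) = -150
Area = |Σ|/2 = 75.

75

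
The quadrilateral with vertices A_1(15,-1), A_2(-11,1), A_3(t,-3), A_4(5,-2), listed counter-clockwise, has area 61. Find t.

Write out the shoelace sum; only the two edges meeting at A_3 involve t:
2·Area = [((-11)·(-3) − t·1) + (t·(-2) − 5·(-3))] + 29
       = -3·t + 77 = 122
⇒ t = -15.

-15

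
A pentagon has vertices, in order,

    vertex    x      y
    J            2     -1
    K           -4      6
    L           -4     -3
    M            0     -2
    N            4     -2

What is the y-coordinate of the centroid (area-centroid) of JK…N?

Apply the surveyor's formula. First the cross-terms c_i = x_i·y_{i+1} − x_{i+1}·y_i:
  8, 36, 8, 8, 0  ⇒  2A = 60, A = 30.
Then Σ (y_i + y_{i+1})·c_i = 76, so ȳ = 76 / (6·30) = 19/45.

19/45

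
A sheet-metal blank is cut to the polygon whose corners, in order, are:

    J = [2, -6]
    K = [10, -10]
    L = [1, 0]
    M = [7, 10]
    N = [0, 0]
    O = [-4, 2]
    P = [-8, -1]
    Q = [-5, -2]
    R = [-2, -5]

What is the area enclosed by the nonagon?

Σ = (40) + (10) + (10) + (0) + (0) + (20) + (11) + (21) + (22) = 134
Area = |Σ|/2 = 67.

67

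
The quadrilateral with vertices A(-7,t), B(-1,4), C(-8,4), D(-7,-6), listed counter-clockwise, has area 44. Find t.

-9

Write out the shoelace sum; only the two edges meeting at A involve t:
2·Area = [((-7)·t − (-7)·(-6)) + ((-7)·4 − (-1)·t)] + 104
       = -6·t + 34 = 88
⇒ t = -9.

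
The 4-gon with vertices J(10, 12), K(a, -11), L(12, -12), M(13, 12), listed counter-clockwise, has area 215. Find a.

-3

The doubled signed area Σ (x_i y_{i+1} − x_{i+1} y_i) is linear in a.
With a=0 it equals 358; the coefficient of a is -24 (from the two edges through K).
So -24·a + 358 = 2·215 = 430 ⇒ a = -3.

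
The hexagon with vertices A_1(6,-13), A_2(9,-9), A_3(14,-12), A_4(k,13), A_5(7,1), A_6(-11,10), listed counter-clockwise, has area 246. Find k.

The doubled signed area Σ (x_i y_{i+1} − x_{i+1} y_i) is linear in k.
With k=0 it equals 336; the coefficient of k is 13 (from the two edges through A_4).
So 13·k + 336 = 2·246 = 492 ⇒ k = 12.

12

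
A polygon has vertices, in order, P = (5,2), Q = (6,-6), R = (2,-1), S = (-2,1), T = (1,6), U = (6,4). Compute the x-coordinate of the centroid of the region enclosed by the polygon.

713/267

Apply the shoelace (surveyor's) formula. First the cross-terms c_i = x_i·y_{i+1} − x_{i+1}·y_i:
  -42, 6, 0, -13, -32, -8  ⇒  2A = -89, A = -44.5.
Then Σ (x_i + x_{i+1})·c_i = -713, so x̄ = -713 / (6·(-44.5)) = 713/267.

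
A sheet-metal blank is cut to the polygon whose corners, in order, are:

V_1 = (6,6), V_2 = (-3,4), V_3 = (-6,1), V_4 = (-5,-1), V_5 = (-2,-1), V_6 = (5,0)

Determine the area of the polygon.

56

Apply Gauss's area formula: 2A = Σ (x_i·y_{i+1} − x_{i+1}·y_i), indices taken mod 6.
Σ = (42) + (21) + (11) + (3) + (5) + (30) = 112
Area = |Σ|/2 = 56.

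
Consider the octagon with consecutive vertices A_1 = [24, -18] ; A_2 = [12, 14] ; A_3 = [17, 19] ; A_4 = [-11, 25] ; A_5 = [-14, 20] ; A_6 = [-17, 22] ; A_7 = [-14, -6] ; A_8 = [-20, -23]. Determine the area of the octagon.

Cross-terms: 552, -10, 634, 130, 32, 410, 202, 912  ⇒  Σ = 2862
Area = |Σ|/2 = 1431.

1431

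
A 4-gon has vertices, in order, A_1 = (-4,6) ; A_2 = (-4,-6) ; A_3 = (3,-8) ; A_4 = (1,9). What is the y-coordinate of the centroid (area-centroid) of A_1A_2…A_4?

-1/15

Apply Gauss's area formula. First the cross-terms c_i = x_i·y_{i+1} − x_{i+1}·y_i:
  48, 50, 35, 42  ⇒  2A = 175, A = 87.5.
Then Σ (y_i + y_{i+1})·c_i = -35, so ȳ = -35 / (6·87.5) = -1/15.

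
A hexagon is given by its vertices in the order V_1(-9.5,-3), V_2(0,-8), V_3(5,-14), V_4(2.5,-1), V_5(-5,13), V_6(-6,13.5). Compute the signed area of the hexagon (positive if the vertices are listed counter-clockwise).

Apply the shoelace formula: 2A = Σ (x_i·y_{i+1} − x_{i+1}·y_i), indices taken mod 6.
Σ = (76) + (40) + (30) + (27.5) + (10.5) + (146.25) = 330.25
Signed area = Σ/2 = 165.125 (positive ⇒ counter-clockwise traversal).

165.125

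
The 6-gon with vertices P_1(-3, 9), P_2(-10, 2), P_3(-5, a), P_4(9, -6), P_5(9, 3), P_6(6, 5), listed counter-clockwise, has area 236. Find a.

Write out the shoelace sum; only the two edges meeting at P_3 involve a:
2·Area = [((-10)·a − (-5)·2) + ((-5)·(-6) − 9·a)] + 261
       = -19·a + 301 = 472
⇒ a = -9.

-9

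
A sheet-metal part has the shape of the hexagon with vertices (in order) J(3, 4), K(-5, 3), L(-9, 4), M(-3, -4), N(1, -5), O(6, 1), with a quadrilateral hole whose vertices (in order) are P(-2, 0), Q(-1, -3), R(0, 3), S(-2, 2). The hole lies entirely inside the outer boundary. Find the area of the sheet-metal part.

Outer boundary:
J→K: (3)(3) − (-5)(4) = 29
K→L: (-5)(4) − (-9)(3) = 7
L→M: (-9)(-4) − (-3)(4) = 48
M→N: (-3)(-5) − (1)(-4) = 19
N→O: (1)(1) − (6)(-5) = 31
O→J: (6)(4) − (3)(1) = 21
Σ = 155
Area = |Σ|/2 = 77.5.
Hole:
Σ = (6) + (-3) + (6) + (4) = 13
Area = |Σ|/2 = 6.5.
Net area = 77.5 − 6.5 = 71.

71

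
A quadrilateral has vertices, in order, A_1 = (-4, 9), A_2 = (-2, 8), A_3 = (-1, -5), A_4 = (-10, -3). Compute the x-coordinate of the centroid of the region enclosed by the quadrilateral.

-395/87

Apply Gauss's area formula. First the cross-terms c_i = x_i·y_{i+1} − x_{i+1}·y_i:
  -14, 18, -47, -102  ⇒  2A = -145, A = -72.5.
Then Σ (x_i + x_{i+1})·c_i = 1975, so x̄ = 1975 / (6·(-72.5)) = -395/87.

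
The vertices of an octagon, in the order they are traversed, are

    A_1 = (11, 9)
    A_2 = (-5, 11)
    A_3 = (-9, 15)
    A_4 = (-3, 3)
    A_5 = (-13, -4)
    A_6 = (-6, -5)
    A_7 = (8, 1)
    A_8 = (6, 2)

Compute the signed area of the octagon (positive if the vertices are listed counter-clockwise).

188

Σ = (166) + (24) + (18) + (51) + (41) + (34) + (10) + (32) = 376
Signed area = Σ/2 = 188 (positive ⇒ counter-clockwise traversal).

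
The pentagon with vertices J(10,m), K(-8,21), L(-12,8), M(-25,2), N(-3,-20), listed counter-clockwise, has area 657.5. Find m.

Write out the shoelace sum; only the two edges meeting at J involve m:
2·Area = [((-3)·m − 10·(-20)) + (10·21 − (-8)·m)] + 870
       = 5·m + 1280 = 1315
⇒ m = 7.

7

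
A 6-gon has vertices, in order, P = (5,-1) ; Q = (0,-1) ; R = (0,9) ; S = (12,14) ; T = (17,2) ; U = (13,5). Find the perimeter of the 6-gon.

|PQ| = √((-5)² + (0)²) = √25 = 5
|QR| = √((0)² + (10)²) = √100 = 10
|RS| = √((12)² + (5)²) = √169 = 13
|ST| = √((5)² + (-12)²) = √169 = 13
|TU| = √((-4)² + (3)²) = √25 = 5
|UP| = √((-8)² + (-6)²) = √100 = 10
Perimeter = 5 + 10 + 13 + 13 + 5 + 10 = 56.

56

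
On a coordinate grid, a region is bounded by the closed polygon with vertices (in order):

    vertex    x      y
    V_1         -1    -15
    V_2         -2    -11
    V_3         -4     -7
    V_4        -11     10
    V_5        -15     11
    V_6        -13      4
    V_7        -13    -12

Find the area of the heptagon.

168.5

Σ = (-19) + (-30) + (-117) + (29) + (83) + (208) + (183) = 337
Area = |Σ|/2 = 168.5.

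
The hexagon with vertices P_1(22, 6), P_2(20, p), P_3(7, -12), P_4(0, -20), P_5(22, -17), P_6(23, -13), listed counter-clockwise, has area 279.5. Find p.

The doubled signed area Σ (x_i y_{i+1} − x_{i+1} y_i) is linear in p.
With p=0 it equals 469; the coefficient of p is 15 (from the two edges through P_2).
So 15·p + 469 = 2·279.5 = 559 ⇒ p = 6.

6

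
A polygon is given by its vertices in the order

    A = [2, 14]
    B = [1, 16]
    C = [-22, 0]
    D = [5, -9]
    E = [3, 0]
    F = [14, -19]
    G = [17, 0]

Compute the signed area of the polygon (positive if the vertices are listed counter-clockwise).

Apply Gauss's area formula: 2A = Σ (x_i·y_{i+1} − x_{i+1}·y_i), indices taken mod 7.
A→B: (2)(16) − (1)(14) = 18
B→C: (1)(0) − (-22)(16) = 352
C→D: (-22)(-9) − (5)(0) = 198
D→E: (5)(0) − (3)(-9) = 27
E→F: (3)(-19) − (14)(0) = -57
F→G: (14)(0) − (17)(-19) = 323
G→A: (17)(14) − (2)(0) = 238
Σ = 1099
Signed area = Σ/2 = 549.5 (positive ⇒ counter-clockwise traversal).

549.5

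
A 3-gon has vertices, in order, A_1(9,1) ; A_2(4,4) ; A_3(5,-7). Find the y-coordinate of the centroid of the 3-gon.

-2/3

Apply the shoelace formula. First the cross-terms c_i = x_i·y_{i+1} − x_{i+1}·y_i:
  32, -48, 68  ⇒  2A = 52, A = 26.
Then Σ (y_i + y_{i+1})·c_i = -104, so ȳ = -104 / (6·26) = -2/3.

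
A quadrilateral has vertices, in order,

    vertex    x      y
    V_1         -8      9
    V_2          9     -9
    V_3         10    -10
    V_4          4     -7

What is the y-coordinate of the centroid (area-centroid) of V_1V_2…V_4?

Apply the shoelace (surveyor's) formula. First the cross-terms c_i = x_i·y_{i+1} − x_{i+1}·y_i:
  -9, 0, -30, -20  ⇒  2A = -59, A = -29.5.
Then Σ (y_i + y_{i+1})·c_i = 470, so ȳ = 470 / (6·(-29.5)) = -470/177.

-470/177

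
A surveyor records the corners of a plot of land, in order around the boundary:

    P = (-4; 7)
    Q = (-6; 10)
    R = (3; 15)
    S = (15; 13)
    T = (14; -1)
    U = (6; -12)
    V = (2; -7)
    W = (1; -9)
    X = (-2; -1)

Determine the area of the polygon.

Apply the shoelace formula: 2A = Σ (x_i·y_{i+1} − x_{i+1}·y_i), indices taken mod 9.
Σ = (2) + (-120) + (-186) + (-197) + (-162) + (-18) + (-11) + (-19) + (-18) = -729
Area = |Σ|/2 = 364.5.

364.5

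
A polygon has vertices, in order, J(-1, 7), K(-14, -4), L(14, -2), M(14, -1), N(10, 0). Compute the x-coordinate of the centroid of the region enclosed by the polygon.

Apply Gauss's area formula. First the cross-terms c_i = x_i·y_{i+1} − x_{i+1}·y_i:
  102, 84, 14, 10, 70  ⇒  2A = 280, A = 140.
Then Σ (x_i + x_{i+1})·c_i = -268, so x̄ = -268 / (6·140) = -67/210.

-67/210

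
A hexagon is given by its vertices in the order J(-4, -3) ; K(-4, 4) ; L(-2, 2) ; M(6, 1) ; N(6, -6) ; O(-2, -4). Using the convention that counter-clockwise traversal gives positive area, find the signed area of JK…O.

Cross-terms: -28, 0, -14, -42, -36, -10  ⇒  Σ = -130
Signed area = Σ/2 = -65 (negative ⇒ clockwise traversal).

-65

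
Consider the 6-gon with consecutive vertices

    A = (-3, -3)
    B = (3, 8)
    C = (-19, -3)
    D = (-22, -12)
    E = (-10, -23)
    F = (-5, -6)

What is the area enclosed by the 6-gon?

Apply the surveyor's formula: 2A = Σ (x_i·y_{i+1} − x_{i+1}·y_i), indices taken mod 6.
Σ = (-15) + (143) + (162) + (386) + (-55) + (-3) = 618
Area = |Σ|/2 = 309.

309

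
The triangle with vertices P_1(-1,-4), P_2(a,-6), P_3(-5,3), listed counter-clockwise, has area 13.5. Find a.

4

Write out the shoelace sum; only the two edges meeting at P_2 involve a:
2·Area = [((-1)·(-6) − a·(-4)) + (a·3 − (-5)·(-6))] + 23
       = 7·a + -1 = 27
⇒ a = 4.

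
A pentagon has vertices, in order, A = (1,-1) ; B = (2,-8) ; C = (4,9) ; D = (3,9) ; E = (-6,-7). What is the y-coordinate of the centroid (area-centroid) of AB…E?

76/99

Apply Gauss's area formula. First the cross-terms c_i = x_i·y_{i+1} − x_{i+1}·y_i:
  -6, 50, 9, 33, 13  ⇒  2A = 99, A = 49.5.
Then Σ (y_i + y_{i+1})·c_i = 228, so ȳ = 228 / (6·49.5) = 76/99.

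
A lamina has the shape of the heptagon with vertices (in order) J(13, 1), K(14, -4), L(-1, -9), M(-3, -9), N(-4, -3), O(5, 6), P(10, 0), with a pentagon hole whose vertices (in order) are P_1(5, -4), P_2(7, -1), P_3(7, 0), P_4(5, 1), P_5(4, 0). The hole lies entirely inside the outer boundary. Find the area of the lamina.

141.5

Outer boundary:
Apply Gauss's area formula: 2A = Σ (x_i·y_{i+1} − x_{i+1}·y_i), indices taken mod 7.
J→K: (13)(-4) − (14)(1) = -66
K→L: (14)(-9) − (-1)(-4) = -130
L→M: (-1)(-9) − (-3)(-9) = -18
M→N: (-3)(-3) − (-4)(-9) = -27
N→O: (-4)(6) − (5)(-3) = -9
O→P: (5)(0) − (10)(6) = -60
P→J: (10)(1) − (13)(0) = 10
Σ = -300
Area = |Σ|/2 = 150.
Hole:
Apply the shoelace formula: 2A = Σ (x_i·y_{i+1} − x_{i+1}·y_i), indices taken mod 5.
Cross-terms: 23, 7, 7, -4, -16  ⇒  Σ = 17
Area = |Σ|/2 = 8.5.
Net area = 150 − 8.5 = 141.5.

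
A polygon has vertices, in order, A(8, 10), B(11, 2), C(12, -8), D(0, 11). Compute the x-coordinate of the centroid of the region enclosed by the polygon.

1741/243

Apply the surveyor's formula. First the cross-terms c_i = x_i·y_{i+1} − x_{i+1}·y_i:
  -94, -112, 132, -88  ⇒  2A = -162, A = -81.
Then Σ (x_i + x_{i+1})·c_i = -3482, so x̄ = -3482 / (6·(-81)) = 1741/243.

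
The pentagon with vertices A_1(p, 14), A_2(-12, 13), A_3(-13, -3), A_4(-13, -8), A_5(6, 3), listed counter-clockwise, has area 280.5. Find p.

The doubled signed area Σ (x_i y_{i+1} − x_{i+1} y_i) is linear in p.
With p=0 it equals 531; the coefficient of p is 10 (from the two edges through A_1).
So 10·p + 531 = 2·280.5 = 561 ⇒ p = 3.

3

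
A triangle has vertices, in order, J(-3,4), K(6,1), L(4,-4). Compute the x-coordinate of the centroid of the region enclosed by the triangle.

7/3

Apply Gauss's area formula. First the cross-terms c_i = x_i·y_{i+1} − x_{i+1}·y_i:
  -27, -28, 4  ⇒  2A = -51, A = -25.5.
Then Σ (x_i + x_{i+1})·c_i = -357, so x̄ = -357 / (6·(-25.5)) = 7/3.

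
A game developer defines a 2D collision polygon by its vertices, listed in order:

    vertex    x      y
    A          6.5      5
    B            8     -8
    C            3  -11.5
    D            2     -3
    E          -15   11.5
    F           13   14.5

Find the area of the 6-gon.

Apply the shoelace (surveyor's) formula: 2A = Σ (x_i·y_{i+1} − x_{i+1}·y_i), indices taken mod 6.
Σ = (-92) + (-68) + (14) + (-22) + (-367) + (-29.25) = -564.25
Area = |Σ|/2 = 282.125.

282.125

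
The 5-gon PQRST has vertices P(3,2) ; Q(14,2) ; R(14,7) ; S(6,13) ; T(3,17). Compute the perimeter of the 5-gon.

|PQ| = √((11)² + (0)²) = √121 = 11
|QR| = √((0)² + (5)²) = √25 = 5
|RS| = √((-8)² + (6)²) = √100 = 10
|ST| = √((-3)² + (4)²) = √25 = 5
|TP| = √((0)² + (-15)²) = √225 = 15
Perimeter = 11 + 5 + 10 + 5 + 15 = 46.

46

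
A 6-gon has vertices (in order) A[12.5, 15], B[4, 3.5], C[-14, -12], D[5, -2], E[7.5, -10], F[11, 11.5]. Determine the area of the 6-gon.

127.625

Σ = (-16.25) + (1) + (88) + (-35) + (196.25) + (21.25) = 255.25
Area = |Σ|/2 = 127.625.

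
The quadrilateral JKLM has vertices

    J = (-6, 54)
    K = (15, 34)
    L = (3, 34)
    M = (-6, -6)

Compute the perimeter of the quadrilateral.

142

|JK| = √((21)² + (-20)²) = √841 = 29
|KL| = √((-12)² + (0)²) = √144 = 12
|LM| = √((-9)² + (-40)²) = √1681 = 41
|MJ| = √((0)² + (60)²) = √3600 = 60
Perimeter = 29 + 12 + 41 + 60 = 142.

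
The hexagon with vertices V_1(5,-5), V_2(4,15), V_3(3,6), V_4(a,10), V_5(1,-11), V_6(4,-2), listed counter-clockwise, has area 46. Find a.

Write out the shoelace sum; only the two edges meeting at V_4 involve a:
2·Area = [(3·10 − a·6) + (a·(-11) − 1·10)] + 106
       = -17·a + 126 = 92
⇒ a = 2.

2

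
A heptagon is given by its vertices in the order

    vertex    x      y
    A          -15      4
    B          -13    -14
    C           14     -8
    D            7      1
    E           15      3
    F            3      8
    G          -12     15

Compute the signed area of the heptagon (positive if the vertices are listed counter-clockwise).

A→B: (-15)(-14) − (-13)(4) = 262
B→C: (-13)(-8) − (14)(-14) = 300
C→D: (14)(1) − (7)(-8) = 70
D→E: (7)(3) − (15)(1) = 6
E→F: (15)(8) − (3)(3) = 111
F→G: (3)(15) − (-12)(8) = 141
G→A: (-12)(4) − (-15)(15) = 177
Σ = 1067
Signed area = Σ/2 = 533.5 (positive ⇒ counter-clockwise traversal).

533.5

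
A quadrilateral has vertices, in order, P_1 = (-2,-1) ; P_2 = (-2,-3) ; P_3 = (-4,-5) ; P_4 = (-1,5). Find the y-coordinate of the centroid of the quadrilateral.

Apply the surveyor's formula. First the cross-terms c_i = x_i·y_{i+1} − x_{i+1}·y_i:
  4, -2, -25, 11  ⇒  2A = -12, A = -6.
Then Σ (y_i + y_{i+1})·c_i = 44, so ȳ = 44 / (6·(-6)) = -11/9.

-11/9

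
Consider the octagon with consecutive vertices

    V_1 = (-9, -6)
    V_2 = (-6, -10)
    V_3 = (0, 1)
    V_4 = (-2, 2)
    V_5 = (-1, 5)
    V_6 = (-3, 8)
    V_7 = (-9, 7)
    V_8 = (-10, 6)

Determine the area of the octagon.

115

Apply Gauss's area formula: 2A = Σ (x_i·y_{i+1} − x_{i+1}·y_i), indices taken mod 8.
Σ = (54) + (-6) + (2) + (-8) + (7) + (51) + (16) + (114) = 230
Area = |Σ|/2 = 115.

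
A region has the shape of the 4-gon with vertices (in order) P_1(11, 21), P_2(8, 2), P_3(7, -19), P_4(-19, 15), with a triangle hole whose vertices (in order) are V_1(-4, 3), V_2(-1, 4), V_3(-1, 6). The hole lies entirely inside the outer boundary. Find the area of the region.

563

Outer boundary:
Cross-terms: -146, -166, -256, -564  ⇒  Σ = -1132
Area = |Σ|/2 = 566.
Hole:
Apply the shoelace formula: 2A = Σ (x_i·y_{i+1} − x_{i+1}·y_i), indices taken mod 3.
Cross-terms: -13, -2, 21  ⇒  Σ = 6
Area = |Σ|/2 = 3.
Net area = 566 − 3 = 563.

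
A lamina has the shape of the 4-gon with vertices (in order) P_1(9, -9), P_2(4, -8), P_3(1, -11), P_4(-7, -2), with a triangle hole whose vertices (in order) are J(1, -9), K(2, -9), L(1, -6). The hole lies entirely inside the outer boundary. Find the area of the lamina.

33.5

Outer boundary:
P_1→P_2: (9)(-8) − (4)(-9) = -36
P_2→P_3: (4)(-11) − (1)(-8) = -36
P_3→P_4: (1)(-2) − (-7)(-11) = -79
P_4→P_1: (-7)(-9) − (9)(-2) = 81
Σ = -70
Area = |Σ|/2 = 35.
Hole:
Apply the shoelace formula: 2A = Σ (x_i·y_{i+1} − x_{i+1}·y_i), indices taken mod 3.
J→K: (1)(-9) − (2)(-9) = 9
K→L: (2)(-6) − (1)(-9) = -3
L→J: (1)(-9) − (1)(-6) = -3
Σ = 3
Area = |Σ|/2 = 1.5.
Net area = 35 − 1.5 = 33.5.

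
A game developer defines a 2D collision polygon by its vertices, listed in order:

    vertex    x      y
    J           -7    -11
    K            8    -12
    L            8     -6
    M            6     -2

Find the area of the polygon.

Apply the shoelace (surveyor's) formula: 2A = Σ (x_i·y_{i+1} − x_{i+1}·y_i), indices taken mod 4.
J→K: (-7)(-12) − (8)(-11) = 172
K→L: (8)(-6) − (8)(-12) = 48
L→M: (8)(-2) − (6)(-6) = 20
M→J: (6)(-11) − (-7)(-2) = -80
Σ = 160
Area = |Σ|/2 = 80.

80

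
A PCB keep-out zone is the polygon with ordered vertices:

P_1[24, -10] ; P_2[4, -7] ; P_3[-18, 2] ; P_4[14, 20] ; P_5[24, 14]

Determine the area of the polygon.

747

P_1→P_2: (24)(-7) − (4)(-10) = -128
P_2→P_3: (4)(2) − (-18)(-7) = -118
P_3→P_4: (-18)(20) − (14)(2) = -388
P_4→P_5: (14)(14) − (24)(20) = -284
P_5→P_1: (24)(-10) − (24)(14) = -576
Σ = -1494
Area = |Σ|/2 = 747.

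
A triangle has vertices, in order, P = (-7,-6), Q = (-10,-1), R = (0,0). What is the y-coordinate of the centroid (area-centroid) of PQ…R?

-7/3

Apply the shoelace (surveyor's) formula. First the cross-terms c_i = x_i·y_{i+1} − x_{i+1}·y_i:
  -53, 0, 0  ⇒  2A = -53, A = -26.5.
Then Σ (y_i + y_{i+1})·c_i = 371, so ȳ = 371 / (6·(-26.5)) = -7/3.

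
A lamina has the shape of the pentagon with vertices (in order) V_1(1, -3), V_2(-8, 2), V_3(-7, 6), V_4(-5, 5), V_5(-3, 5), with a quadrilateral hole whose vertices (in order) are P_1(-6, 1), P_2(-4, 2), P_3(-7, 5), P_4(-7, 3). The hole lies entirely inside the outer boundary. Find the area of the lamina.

Outer boundary:
Apply Gauss's area formula: 2A = Σ (x_i·y_{i+1} − x_{i+1}·y_i), indices taken mod 5.
Σ = (-22) + (-34) + (-5) + (-10) + (4) = -67
Area = |Σ|/2 = 33.5.
Hole:
Σ = (-8) + (-6) + (14) + (11) = 11
Area = |Σ|/2 = 5.5.
Net area = 33.5 − 5.5 = 28.

28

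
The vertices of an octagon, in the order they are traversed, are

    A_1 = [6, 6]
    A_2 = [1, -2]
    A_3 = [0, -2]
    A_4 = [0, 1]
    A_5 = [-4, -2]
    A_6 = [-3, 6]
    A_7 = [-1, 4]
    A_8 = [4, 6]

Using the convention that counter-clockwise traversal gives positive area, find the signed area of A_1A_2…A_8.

Apply Gauss's area formula: 2A = Σ (x_i·y_{i+1} − x_{i+1}·y_i), indices taken mod 8.
A_1→A_2: (6)(-2) − (1)(6) = -18
A_2→A_3: (1)(-2) − (0)(-2) = -2
A_3→A_4: (0)(1) − (0)(-2) = 0
A_4→A_5: (0)(-2) − (-4)(1) = 4
A_5→A_6: (-4)(6) − (-3)(-2) = -30
A_6→A_7: (-3)(4) − (-1)(6) = -6
A_7→A_8: (-1)(6) − (4)(4) = -22
A_8→A_1: (4)(6) − (6)(6) = -12
Σ = -86
Signed area = Σ/2 = -43 (negative ⇒ clockwise traversal).

-43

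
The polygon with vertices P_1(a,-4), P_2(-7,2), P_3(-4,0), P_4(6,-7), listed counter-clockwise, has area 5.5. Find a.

Write out the shoelace sum; only the two edges meeting at P_1 involve a:
2·Area = [(6·(-4) − a·(-7)) + (a·2 − (-7)·(-4))] + 36
       = 9·a + -16 = 11
⇒ a = 3.

3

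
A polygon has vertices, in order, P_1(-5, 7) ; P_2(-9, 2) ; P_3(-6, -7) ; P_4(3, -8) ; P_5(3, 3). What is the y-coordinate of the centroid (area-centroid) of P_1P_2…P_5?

-123/133

Apply the surveyor's formula. First the cross-terms c_i = x_i·y_{i+1} − x_{i+1}·y_i:
  53, 75, 69, 33, 36  ⇒  2A = 266, A = 133.
Then Σ (y_i + y_{i+1})·c_i = -738, so ȳ = -738 / (6·133) = -123/133.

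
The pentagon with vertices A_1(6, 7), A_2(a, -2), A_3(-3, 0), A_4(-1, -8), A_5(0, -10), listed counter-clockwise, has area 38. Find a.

Write out the shoelace sum; only the two edges meeting at A_2 involve a:
2·Area = [(6·(-2) − a·7) + (a·0 − (-3)·(-2))] + 94
       = -7·a + 76 = 76
⇒ a = 0.

0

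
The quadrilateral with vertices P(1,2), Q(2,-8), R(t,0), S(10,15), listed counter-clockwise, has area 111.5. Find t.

The doubled signed area Σ (x_i y_{i+1} − x_{i+1} y_i) is linear in t.
With t=0 it equals -7; the coefficient of t is 23 (from the two edges through R).
So 23·t + -7 = 2·111.5 = 223 ⇒ t = 10.

10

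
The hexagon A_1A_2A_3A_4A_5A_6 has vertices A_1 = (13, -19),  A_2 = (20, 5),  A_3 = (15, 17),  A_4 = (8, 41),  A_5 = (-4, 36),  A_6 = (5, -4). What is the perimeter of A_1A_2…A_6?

134

|A_1A_2| = √((7)² + (24)²) = √625 = 25
|A_2A_3| = √((-5)² + (12)²) = √169 = 13
|A_3A_4| = √((-7)² + (24)²) = √625 = 25
|A_4A_5| = √((-12)² + (-5)²) = √169 = 13
|A_5A_6| = √((9)² + (-40)²) = √1681 = 41
|A_6A_1| = √((8)² + (-15)²) = √289 = 17
Perimeter = 25 + 13 + 25 + 13 + 41 + 17 = 134.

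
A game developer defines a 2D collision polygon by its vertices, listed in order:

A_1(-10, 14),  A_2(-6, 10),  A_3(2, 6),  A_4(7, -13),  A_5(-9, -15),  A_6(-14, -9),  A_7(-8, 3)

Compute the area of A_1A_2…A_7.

Apply Gauss's area formula: 2A = Σ (x_i·y_{i+1} − x_{i+1}·y_i), indices taken mod 7.
Σ = (-16) + (-56) + (-68) + (-222) + (-129) + (-114) + (-82) = -687
Area = |Σ|/2 = 343.5.

343.5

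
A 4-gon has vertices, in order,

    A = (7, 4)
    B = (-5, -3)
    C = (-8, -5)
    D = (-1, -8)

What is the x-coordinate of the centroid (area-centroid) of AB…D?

Apply the shoelace (surveyor's) formula. First the cross-terms c_i = x_i·y_{i+1} − x_{i+1}·y_i:
  -1, 1, 59, 52  ⇒  2A = 111, A = 55.5.
Then Σ (x_i + x_{i+1})·c_i = -234, so x̄ = -234 / (6·55.5) = -26/37.

-26/37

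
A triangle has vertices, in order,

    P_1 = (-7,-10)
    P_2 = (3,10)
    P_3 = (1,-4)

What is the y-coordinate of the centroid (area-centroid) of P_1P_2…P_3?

-4/3

Apply Gauss's area formula. First the cross-terms c_i = x_i·y_{i+1} − x_{i+1}·y_i:
  -40, -22, -38  ⇒  2A = -100, A = -50.
Then Σ (y_i + y_{i+1})·c_i = 400, so ȳ = 400 / (6·(-50)) = -4/3.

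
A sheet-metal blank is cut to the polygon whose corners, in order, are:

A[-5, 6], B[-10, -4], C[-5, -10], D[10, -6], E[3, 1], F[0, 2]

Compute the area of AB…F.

167

Apply the shoelace (surveyor's) formula: 2A = Σ (x_i·y_{i+1} − x_{i+1}·y_i), indices taken mod 6.
Σ = (80) + (80) + (130) + (28) + (6) + (10) = 334
Area = |Σ|/2 = 167.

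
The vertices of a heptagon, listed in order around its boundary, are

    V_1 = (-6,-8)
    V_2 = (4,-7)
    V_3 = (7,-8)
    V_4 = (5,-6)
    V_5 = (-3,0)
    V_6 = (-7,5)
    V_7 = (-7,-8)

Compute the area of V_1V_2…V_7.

Apply the surveyor's formula: 2A = Σ (x_i·y_{i+1} − x_{i+1}·y_i), indices taken mod 7.
V_1→V_2: (-6)(-7) − (4)(-8) = 74
V_2→V_3: (4)(-8) − (7)(-7) = 17
V_3→V_4: (7)(-6) − (5)(-8) = -2
V_4→V_5: (5)(0) − (-3)(-6) = -18
V_5→V_6: (-3)(5) − (-7)(0) = -15
V_6→V_7: (-7)(-8) − (-7)(5) = 91
V_7→V_1: (-7)(-8) − (-6)(-8) = 8
Σ = 155
Area = |Σ|/2 = 77.5.

77.5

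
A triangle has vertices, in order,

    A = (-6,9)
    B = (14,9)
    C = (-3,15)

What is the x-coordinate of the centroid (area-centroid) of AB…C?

5/3

Apply the shoelace (surveyor's) formula. First the cross-terms c_i = x_i·y_{i+1} − x_{i+1}·y_i:
  -180, 237, 63  ⇒  2A = 120, A = 60.
Then Σ (x_i + x_{i+1})·c_i = 600, so x̄ = 600 / (6·60) = 5/3.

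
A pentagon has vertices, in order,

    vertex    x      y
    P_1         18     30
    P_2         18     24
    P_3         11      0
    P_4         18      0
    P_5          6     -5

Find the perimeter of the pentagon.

88

|P_1P_2| = √((0)² + (-6)²) = √36 = 6
|P_2P_3| = √((-7)² + (-24)²) = √625 = 25
|P_3P_4| = √((7)² + (0)²) = √49 = 7
|P_4P_5| = √((-12)² + (-5)²) = √169 = 13
|P_5P_1| = √((12)² + (35)²) = √1369 = 37
Perimeter = 6 + 25 + 7 + 13 + 37 = 88.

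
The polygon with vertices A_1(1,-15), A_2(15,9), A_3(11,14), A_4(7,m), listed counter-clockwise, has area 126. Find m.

Write out the shoelace sum; only the two edges meeting at A_4 involve m:
2·Area = [(11·m − 7·14) + (7·(-15) − 1·m)] + 345
       = 10·m + 142 = 252
⇒ m = 11.

11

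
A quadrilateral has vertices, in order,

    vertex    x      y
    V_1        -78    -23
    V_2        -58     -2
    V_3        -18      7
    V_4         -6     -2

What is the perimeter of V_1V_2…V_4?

|V_1V_2| = √((20)² + (21)²) = √841 = 29
|V_2V_3| = √((40)² + (9)²) = √1681 = 41
|V_3V_4| = √((12)² + (-9)²) = √225 = 15
|V_4V_1| = √((-72)² + (-21)²) = √5625 = 75
Perimeter = 29 + 41 + 15 + 75 = 160.

160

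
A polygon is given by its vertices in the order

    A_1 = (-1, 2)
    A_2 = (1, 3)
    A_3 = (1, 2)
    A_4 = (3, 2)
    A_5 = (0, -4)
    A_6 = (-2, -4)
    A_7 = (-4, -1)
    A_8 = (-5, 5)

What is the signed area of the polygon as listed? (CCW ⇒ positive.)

Cross-terms: -5, -1, -4, -12, -8, -14, -25, -5  ⇒  Σ = -74
Signed area = Σ/2 = -37 (negative ⇒ clockwise traversal).

-37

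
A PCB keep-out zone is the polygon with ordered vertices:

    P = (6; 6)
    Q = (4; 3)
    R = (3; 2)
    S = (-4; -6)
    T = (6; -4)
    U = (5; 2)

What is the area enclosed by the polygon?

42.5

Apply Gauss's area formula: 2A = Σ (x_i·y_{i+1} − x_{i+1}·y_i), indices taken mod 6.
P→Q: (6)(3) − (4)(6) = -6
Q→R: (4)(2) − (3)(3) = -1
R→S: (3)(-6) − (-4)(2) = -10
S→T: (-4)(-4) − (6)(-6) = 52
T→U: (6)(2) − (5)(-4) = 32
U→P: (5)(6) − (6)(2) = 18
Σ = 85
Area = |Σ|/2 = 42.5.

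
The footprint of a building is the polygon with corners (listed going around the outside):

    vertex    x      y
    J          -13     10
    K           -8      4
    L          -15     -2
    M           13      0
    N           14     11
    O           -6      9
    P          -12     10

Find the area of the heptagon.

Apply the shoelace (surveyor's) formula: 2A = Σ (x_i·y_{i+1} − x_{i+1}·y_i), indices taken mod 7.
Σ = (28) + (76) + (26) + (143) + (192) + (48) + (10) = 523
Area = |Σ|/2 = 261.5.

261.5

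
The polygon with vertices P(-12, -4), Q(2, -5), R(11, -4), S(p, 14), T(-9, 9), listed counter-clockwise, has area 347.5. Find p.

12

The doubled signed area Σ (x_i y_{i+1} − x_{i+1} y_i) is linear in p.
With p=0 it equals 539; the coefficient of p is 13 (from the two edges through S).
So 13·p + 539 = 2·347.5 = 695 ⇒ p = 12.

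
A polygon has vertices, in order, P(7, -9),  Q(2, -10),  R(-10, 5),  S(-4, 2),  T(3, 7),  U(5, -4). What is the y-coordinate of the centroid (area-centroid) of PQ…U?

-101/60

Apply the surveyor's formula. First the cross-terms c_i = x_i·y_{i+1} − x_{i+1}·y_i:
  -52, -90, 0, -34, -47, -17  ⇒  2A = -240, A = -120.
Then Σ (y_i + y_{i+1})·c_i = 1212, so ȳ = 1212 / (6·(-120)) = -101/60.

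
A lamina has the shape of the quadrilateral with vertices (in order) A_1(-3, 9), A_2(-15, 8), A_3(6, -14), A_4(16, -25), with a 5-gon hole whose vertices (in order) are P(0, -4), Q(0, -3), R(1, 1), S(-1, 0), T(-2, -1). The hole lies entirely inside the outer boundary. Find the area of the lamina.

Outer boundary:
Apply Gauss's area formula: 2A = Σ (x_i·y_{i+1} − x_{i+1}·y_i), indices taken mod 4.
Σ = (111) + (162) + (74) + (69) = 416
Area = |Σ|/2 = 208.
Hole:
Apply Gauss's area formula: 2A = Σ (x_i·y_{i+1} − x_{i+1}·y_i), indices taken mod 5.
Σ = (0) + (3) + (1) + (1) + (8) = 13
Area = |Σ|/2 = 6.5.
Net area = 208 − 6.5 = 201.5.

201.5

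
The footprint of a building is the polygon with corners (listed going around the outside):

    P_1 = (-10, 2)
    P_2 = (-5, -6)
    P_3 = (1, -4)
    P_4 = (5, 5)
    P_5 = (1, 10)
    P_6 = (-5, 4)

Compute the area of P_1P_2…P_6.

Apply the shoelace formula: 2A = Σ (x_i·y_{i+1} − x_{i+1}·y_i), indices taken mod 6.
Σ = (70) + (26) + (25) + (45) + (54) + (30) = 250
Area = |Σ|/2 = 125.

125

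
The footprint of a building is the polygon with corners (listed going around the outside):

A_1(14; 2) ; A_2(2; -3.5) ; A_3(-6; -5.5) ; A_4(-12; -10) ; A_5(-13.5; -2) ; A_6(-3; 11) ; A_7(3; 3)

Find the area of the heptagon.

217.25

Σ = (-53) + (-32) + (-6) + (-111) + (-154.5) + (-42) + (-36) = -434.5
Area = |Σ|/2 = 217.25.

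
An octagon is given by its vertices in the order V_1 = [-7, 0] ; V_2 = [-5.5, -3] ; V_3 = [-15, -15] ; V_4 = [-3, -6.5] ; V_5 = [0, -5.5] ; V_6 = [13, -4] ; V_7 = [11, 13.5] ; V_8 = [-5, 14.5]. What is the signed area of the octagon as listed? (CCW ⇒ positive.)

373.5

Apply the shoelace (surveyor's) formula: 2A = Σ (x_i·y_{i+1} − x_{i+1}·y_i), indices taken mod 8.
Σ = (21) + (37.5) + (52.5) + (16.5) + (71.5) + (219.5) + (227) + (101.5) = 747
Signed area = Σ/2 = 373.5 (positive ⇒ counter-clockwise traversal).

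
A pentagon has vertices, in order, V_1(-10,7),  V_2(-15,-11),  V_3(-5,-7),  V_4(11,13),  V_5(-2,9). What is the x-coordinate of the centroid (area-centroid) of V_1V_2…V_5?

Apply the shoelace formula. First the cross-terms c_i = x_i·y_{i+1} − x_{i+1}·y_i:
  215, 50, 12, 125, 76  ⇒  2A = 478, A = 239.
Then Σ (x_i + x_{i+1})·c_i = -6090, so x̄ = -6090 / (6·239) = -1015/239.

-1015/239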